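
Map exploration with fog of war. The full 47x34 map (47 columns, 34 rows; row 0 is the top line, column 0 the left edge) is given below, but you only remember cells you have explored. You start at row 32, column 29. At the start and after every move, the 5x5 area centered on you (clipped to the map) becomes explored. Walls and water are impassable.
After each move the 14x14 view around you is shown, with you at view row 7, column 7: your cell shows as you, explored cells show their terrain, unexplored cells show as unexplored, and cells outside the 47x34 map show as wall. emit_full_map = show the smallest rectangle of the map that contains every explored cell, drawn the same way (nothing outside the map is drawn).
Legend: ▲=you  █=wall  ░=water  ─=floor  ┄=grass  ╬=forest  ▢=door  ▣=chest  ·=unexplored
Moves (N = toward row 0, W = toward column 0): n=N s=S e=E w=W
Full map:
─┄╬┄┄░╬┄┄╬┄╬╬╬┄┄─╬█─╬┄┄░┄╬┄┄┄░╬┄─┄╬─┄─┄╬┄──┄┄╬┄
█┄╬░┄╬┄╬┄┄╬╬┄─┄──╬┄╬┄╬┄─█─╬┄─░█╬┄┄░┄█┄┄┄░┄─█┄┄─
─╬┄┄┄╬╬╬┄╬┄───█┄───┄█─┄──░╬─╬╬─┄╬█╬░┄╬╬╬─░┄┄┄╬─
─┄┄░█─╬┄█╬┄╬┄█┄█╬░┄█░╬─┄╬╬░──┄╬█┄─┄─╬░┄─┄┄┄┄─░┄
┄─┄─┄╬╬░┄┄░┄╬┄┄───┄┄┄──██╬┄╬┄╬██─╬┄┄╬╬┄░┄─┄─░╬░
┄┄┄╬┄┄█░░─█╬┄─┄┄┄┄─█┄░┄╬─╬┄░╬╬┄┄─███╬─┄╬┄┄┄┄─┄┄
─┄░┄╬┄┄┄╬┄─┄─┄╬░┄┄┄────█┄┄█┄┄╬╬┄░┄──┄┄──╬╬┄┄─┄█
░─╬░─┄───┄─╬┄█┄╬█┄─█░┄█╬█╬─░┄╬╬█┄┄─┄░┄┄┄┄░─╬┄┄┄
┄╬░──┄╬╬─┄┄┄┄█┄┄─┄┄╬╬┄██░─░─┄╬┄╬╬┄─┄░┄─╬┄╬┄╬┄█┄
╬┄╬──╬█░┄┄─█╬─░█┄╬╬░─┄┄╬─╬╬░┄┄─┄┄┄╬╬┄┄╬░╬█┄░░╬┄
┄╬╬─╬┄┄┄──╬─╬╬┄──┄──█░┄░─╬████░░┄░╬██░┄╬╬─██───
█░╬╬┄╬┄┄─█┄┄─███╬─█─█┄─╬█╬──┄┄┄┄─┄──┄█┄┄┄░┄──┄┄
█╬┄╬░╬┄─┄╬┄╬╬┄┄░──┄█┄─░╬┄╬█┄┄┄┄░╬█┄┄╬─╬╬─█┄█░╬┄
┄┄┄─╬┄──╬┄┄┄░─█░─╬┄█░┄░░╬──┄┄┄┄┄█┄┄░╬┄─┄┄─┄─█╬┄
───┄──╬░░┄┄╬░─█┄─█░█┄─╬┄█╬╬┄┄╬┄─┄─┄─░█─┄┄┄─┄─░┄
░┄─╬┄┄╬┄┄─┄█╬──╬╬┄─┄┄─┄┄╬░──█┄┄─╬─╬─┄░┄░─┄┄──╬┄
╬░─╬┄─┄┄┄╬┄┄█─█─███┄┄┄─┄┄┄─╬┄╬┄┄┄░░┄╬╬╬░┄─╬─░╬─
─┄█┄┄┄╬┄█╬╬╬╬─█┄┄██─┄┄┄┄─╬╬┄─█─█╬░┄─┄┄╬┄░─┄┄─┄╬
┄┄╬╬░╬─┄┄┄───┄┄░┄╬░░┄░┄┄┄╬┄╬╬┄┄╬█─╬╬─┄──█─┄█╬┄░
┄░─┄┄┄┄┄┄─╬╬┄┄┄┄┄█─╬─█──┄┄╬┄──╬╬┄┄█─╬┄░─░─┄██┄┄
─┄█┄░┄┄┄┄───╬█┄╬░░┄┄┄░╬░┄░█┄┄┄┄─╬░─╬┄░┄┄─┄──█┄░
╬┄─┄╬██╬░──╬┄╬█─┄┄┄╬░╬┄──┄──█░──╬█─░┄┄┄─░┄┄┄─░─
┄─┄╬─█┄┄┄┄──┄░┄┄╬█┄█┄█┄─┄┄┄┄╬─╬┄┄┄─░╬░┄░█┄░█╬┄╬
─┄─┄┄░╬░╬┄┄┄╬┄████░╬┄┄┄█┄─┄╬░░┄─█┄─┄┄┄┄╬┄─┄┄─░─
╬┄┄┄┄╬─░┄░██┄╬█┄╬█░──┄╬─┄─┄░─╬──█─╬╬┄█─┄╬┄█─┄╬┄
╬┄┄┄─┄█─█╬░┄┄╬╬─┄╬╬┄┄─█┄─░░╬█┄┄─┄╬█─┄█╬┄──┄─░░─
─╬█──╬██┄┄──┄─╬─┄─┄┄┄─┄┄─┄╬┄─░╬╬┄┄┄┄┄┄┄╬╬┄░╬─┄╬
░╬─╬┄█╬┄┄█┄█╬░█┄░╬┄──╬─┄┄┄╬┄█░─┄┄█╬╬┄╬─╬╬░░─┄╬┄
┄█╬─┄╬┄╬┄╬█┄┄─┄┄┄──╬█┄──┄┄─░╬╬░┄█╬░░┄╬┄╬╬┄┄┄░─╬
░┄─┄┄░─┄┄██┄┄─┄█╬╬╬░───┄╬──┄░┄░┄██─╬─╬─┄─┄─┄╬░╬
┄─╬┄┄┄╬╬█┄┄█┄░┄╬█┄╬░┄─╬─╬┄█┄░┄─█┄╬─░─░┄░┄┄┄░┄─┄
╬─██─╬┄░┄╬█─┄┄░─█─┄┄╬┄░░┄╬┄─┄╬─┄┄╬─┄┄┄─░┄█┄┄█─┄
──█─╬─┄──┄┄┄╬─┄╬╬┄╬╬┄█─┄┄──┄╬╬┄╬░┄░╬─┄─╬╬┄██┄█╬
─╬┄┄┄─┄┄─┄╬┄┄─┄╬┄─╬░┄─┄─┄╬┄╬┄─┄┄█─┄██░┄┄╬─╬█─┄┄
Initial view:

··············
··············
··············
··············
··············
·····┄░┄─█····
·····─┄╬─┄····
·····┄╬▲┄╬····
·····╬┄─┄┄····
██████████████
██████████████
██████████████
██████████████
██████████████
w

··············
··············
··············
··············
··············
·····█┄░┄─█···
·····┄─┄╬─┄···
·····─┄▲╬┄╬···
·····┄╬┄─┄┄···
██████████████
██████████████
██████████████
██████████████
██████████████

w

··············
··············
··············
··············
··············
·····┄█┄░┄─█··
·····╬┄─┄╬─┄··
·····──▲╬╬┄╬··
·····╬┄╬┄─┄┄··
██████████████
██████████████
██████████████
██████████████
██████████████

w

··············
··············
··············
··············
··············
·····╬┄█┄░┄─█·
·····┄╬┄─┄╬─┄·
·····┄─▲┄╬╬┄╬·
·····┄╬┄╬┄─┄┄·
██████████████
██████████████
██████████████
██████████████
██████████████

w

··············
··············
··············
··············
··············
·····─╬┄█┄░┄─█
·····░┄╬┄─┄╬─┄
·····┄┄▲─┄╬╬┄╬
·····─┄╬┄╬┄─┄┄
██████████████
██████████████
██████████████
██████████████
██████████████

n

··············
··············
··············
··············
··············
·····┄╬──┄····
·····─╬┄█┄░┄─█
·····░┄▲┄─┄╬─┄
·····┄┄──┄╬╬┄╬
·····─┄╬┄╬┄─┄┄
██████████████
██████████████
██████████████
██████████████

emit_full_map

┄╬──┄····
─╬┄█┄░┄─█
░┄▲┄─┄╬─┄
┄┄──┄╬╬┄╬
─┄╬┄╬┄─┄┄

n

··············
··············
··············
··············
··············
·····─┄┄─░····
·····┄╬──┄····
·····─╬▲█┄░┄─█
·····░┄╬┄─┄╬─┄
·····┄┄──┄╬╬┄╬
·····─┄╬┄╬┄─┄┄
██████████████
██████████████
██████████████

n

··············
··············
··············
··············
··············
·····┄┄┄╬┄····
·····─┄┄─░····
·····┄╬▲─┄····
·····─╬┄█┄░┄─█
·····░┄╬┄─┄╬─┄
·····┄┄──┄╬╬┄╬
·····─┄╬┄╬┄─┄┄
██████████████
██████████████

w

··············
··············
··············
··············
··············
·····─┄┄┄╬┄···
·····──┄┄─░···
·····─┄▲──┄···
·····╬─╬┄█┄░┄─
·····░░┄╬┄─┄╬─
······┄┄──┄╬╬┄
······─┄╬┄╬┄─┄
██████████████
██████████████

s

··············
··············
··············
··············
·····─┄┄┄╬┄···
·····──┄┄─░···
·····─┄╬──┄···
·····╬─▲┄█┄░┄─
·····░░┄╬┄─┄╬─
·····─┄┄──┄╬╬┄
······─┄╬┄╬┄─┄
██████████████
██████████████
██████████████

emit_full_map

─┄┄┄╬┄····
──┄┄─░····
─┄╬──┄····
╬─▲┄█┄░┄─█
░░┄╬┄─┄╬─┄
─┄┄──┄╬╬┄╬
·─┄╬┄╬┄─┄┄

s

··············
··············
··············
·····─┄┄┄╬┄···
·····──┄┄─░···
·····─┄╬──┄···
·····╬─╬┄█┄░┄─
·····░░▲╬┄─┄╬─
·····─┄┄──┄╬╬┄
·····┄─┄╬┄╬┄─┄
██████████████
██████████████
██████████████
██████████████

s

··············
··············
·····─┄┄┄╬┄···
·····──┄┄─░···
·····─┄╬──┄···
·····╬─╬┄█┄░┄─
·····░░┄╬┄─┄╬─
·····─┄▲──┄╬╬┄
·····┄─┄╬┄╬┄─┄
██████████████
██████████████
██████████████
██████████████
██████████████

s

··············
·····─┄┄┄╬┄···
·····──┄┄─░···
·····─┄╬──┄···
·····╬─╬┄█┄░┄─
·····░░┄╬┄─┄╬─
·····─┄┄──┄╬╬┄
·····┄─▲╬┄╬┄─┄
██████████████
██████████████
██████████████
██████████████
██████████████
██████████████

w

··············
······─┄┄┄╬┄··
······──┄┄─░··
······─┄╬──┄··
······╬─╬┄█┄░┄
·····┄░░┄╬┄─┄╬
·····█─┄┄──┄╬╬
·····─┄▲┄╬┄╬┄─
██████████████
██████████████
██████████████
██████████████
██████████████
██████████████

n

··············
··············
······─┄┄┄╬┄··
······──┄┄─░··
······─┄╬──┄··
·····─╬─╬┄█┄░┄
·····┄░░┄╬┄─┄╬
·····█─▲┄──┄╬╬
·····─┄─┄╬┄╬┄─
██████████████
██████████████
██████████████
██████████████
██████████████

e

··············
··············
·····─┄┄┄╬┄···
·····──┄┄─░···
·····─┄╬──┄···
····─╬─╬┄█┄░┄─
····┄░░┄╬┄─┄╬─
····█─┄▲──┄╬╬┄
····─┄─┄╬┄╬┄─┄
██████████████
██████████████
██████████████
██████████████
██████████████

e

··············
··············
····─┄┄┄╬┄····
····──┄┄─░····
····─┄╬──┄····
···─╬─╬┄█┄░┄─█
···┄░░┄╬┄─┄╬─┄
···█─┄┄▲─┄╬╬┄╬
···─┄─┄╬┄╬┄─┄┄
██████████████
██████████████
██████████████
██████████████
██████████████

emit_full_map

·─┄┄┄╬┄····
·──┄┄─░····
·─┄╬──┄····
─╬─╬┄█┄░┄─█
┄░░┄╬┄─┄╬─┄
█─┄┄▲─┄╬╬┄╬
─┄─┄╬┄╬┄─┄┄


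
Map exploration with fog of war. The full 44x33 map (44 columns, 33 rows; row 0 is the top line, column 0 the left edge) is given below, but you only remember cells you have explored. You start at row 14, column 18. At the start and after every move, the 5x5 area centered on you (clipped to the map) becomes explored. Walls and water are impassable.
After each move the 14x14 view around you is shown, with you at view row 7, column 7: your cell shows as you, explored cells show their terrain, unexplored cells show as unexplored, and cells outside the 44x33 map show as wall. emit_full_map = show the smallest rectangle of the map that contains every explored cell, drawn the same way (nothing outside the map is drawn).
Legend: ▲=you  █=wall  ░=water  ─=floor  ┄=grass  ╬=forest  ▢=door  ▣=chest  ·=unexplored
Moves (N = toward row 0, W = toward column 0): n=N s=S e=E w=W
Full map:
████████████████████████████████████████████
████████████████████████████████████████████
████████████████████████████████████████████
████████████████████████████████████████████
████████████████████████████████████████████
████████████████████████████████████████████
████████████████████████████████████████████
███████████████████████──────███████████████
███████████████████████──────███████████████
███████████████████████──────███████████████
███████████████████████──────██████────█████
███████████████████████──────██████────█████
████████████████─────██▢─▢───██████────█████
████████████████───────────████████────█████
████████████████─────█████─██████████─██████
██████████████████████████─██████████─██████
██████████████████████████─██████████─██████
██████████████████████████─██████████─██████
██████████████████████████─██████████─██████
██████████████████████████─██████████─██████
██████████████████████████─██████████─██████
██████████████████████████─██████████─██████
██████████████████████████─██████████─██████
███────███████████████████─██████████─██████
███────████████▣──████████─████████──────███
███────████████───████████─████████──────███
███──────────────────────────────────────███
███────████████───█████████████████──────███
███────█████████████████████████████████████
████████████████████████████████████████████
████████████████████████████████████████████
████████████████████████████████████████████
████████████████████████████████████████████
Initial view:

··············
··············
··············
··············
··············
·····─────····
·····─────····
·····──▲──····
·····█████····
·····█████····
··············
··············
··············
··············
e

··············
··············
··············
··············
··············
····─────█····
····──────····
····───▲─█····
····██████····
····██████····
··············
··············
··············
··············

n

··············
··············
··············
··············
··············
·····█████····
····─────█····
····───▲──····
····─────█····
····██████····
····██████····
··············
··············
··············

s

··············
··············
··············
··············
·····█████····
····─────█····
····──────····
····───▲─█····
····██████····
····██████····
··············
··············
··············
··············

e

··············
··············
··············
··············
····█████·····
···─────██····
···───────····
···────▲██····
···███████····
···███████····
··············
··············
··············
··············

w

··············
··············
··············
··············
·····█████····
····─────██···
····───────···
····───▲─██···
····███████···
····███████···
··············
··············
··············
··············

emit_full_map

·█████·
─────██
───────
───▲─██
███████
███████

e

··············
··············
··············
··············
····█████·····
···─────██····
···───────····
···────▲██····
···███████····
···███████····
··············
··············
··············
··············

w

··············
··············
··············
··············
·····█████····
····─────██···
····───────···
····───▲─██···
····███████···
····███████···
··············
··············
··············
··············

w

··············
··············
··············
··············
······█████···
·····─────██··
·····───────··
·····──▲──██··
·····███████··
·····███████··
··············
··············
··············
··············

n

··············
··············
··············
··············
··············
·····██████···
·····─────██··
·····──▲────··
·····─────██··
·····███████··
·····███████··
··············
··············
··············

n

··············
··············
··············
··············
··············
·····█████····
·····██████···
·····──▲──██··
·····───────··
·····─────██··
·····███████··
·····███████··
··············
··············

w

··············
··············
··············
··············
··············
·····██████···
·····███████··
·····█─▲───██·
·····█───────·
·····█─────██·
······███████·
······███████·
··············
··············

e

··············
··············
··············
··············
··············
····██████····
····███████···
····█──▲──██··
····█───────··
····█─────██··
·····███████··
·····███████··
··············
··············

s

··············
··············
··············
··············
····██████····
····███████···
····█─────██··
····█──▲────··
····█─────██··
·····███████··
·····███████··
··············
··············
··············

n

··············
··············
··············
··············
··············
····██████····
····███████···
····█──▲──██··
····█───────··
····█─────██··
·····███████··
·····███████··
··············
··············

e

··············
··············
··············
··············
··············
···███████····
···███████····
···█───▲─██···
···█───────···
···█─────██···
····███████···
····███████···
··············
··············

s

··············
··············
··············
··············
···███████····
···███████····
···█─────██···
···█───▲───···
···█─────██···
····███████···
····███████···
··············
··············
··············

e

··············
··············
··············
··············
··███████·····
··████████····
··█─────██····
··█────▲──····
··█─────██····
···███████····
···███████····
··············
··············
··············

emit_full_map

███████·
████████
█─────██
█────▲──
█─────██
·███████
·███████


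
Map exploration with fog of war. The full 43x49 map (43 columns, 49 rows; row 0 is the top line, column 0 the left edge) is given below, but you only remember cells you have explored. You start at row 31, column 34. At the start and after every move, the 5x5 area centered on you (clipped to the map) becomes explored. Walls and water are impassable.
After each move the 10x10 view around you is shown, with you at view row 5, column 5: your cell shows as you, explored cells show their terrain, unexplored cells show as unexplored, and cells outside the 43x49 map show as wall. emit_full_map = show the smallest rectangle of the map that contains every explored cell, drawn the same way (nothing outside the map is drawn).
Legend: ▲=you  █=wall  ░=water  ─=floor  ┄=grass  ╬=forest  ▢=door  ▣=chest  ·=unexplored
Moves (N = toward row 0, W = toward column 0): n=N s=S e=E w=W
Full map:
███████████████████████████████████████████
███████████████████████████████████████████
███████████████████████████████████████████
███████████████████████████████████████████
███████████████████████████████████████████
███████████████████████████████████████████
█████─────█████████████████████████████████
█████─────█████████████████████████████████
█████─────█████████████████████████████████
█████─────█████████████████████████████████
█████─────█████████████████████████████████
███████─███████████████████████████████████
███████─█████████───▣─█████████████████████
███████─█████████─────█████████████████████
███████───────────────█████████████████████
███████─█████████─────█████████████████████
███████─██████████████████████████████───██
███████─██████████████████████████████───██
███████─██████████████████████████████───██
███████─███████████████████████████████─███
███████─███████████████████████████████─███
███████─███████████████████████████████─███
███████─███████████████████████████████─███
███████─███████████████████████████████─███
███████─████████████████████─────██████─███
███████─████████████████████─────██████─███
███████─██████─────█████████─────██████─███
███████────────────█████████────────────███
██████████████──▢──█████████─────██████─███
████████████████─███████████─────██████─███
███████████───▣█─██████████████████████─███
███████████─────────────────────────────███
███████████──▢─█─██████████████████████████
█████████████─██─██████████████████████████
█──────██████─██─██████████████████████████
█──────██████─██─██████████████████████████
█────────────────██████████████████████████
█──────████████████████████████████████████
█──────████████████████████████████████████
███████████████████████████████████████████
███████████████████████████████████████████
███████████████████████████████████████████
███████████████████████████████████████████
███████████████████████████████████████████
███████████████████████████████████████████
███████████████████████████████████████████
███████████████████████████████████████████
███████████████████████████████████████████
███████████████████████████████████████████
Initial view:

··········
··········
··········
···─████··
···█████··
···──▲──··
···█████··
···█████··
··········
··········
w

··········
··········
··········
···──████·
···██████·
···──▲───·
···██████·
···██████·
··········
··········

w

··········
··········
··········
···───████
···███████
···──▲────
···███████
···███████
··········
··········

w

··········
··········
··········
···────███
···███████
···──▲────
···███████
···███████
··········
··········

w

··········
··········
··········
···─────██
···███████
···──▲────
···███████
···███████
··········
··········

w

··········
··········
··········
···█─────█
···███████
···──▲────
···███████
···███████
··········
··········

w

··········
··········
··········
···██─────
···███████
···──▲────
···███████
···███████
··········
··········

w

··········
··········
··········
···███────
···███████
···──▲────
···███████
···███████
··········
··········

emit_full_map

███─────████
████████████
──▲─────────
████████████
████████████

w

··········
··········
··········
···████───
···███████
···──▲────
···███████
···███████
··········
··········

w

··········
··········
··········
···█████──
···███████
···──▲────
···███████
···███████
··········
··········

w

··········
··········
··········
···██████─
···███████
···──▲────
···███████
···███████
··········
··········

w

··········
··········
··········
···███████
···███████
···──▲────
···███████
···███████
··········
··········

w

··········
··········
··········
···███████
···███████
···──▲────
···███████
···███████
··········
··········

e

··········
··········
··········
··████████
··████████
··───▲────
··████████
··████████
··········
··········


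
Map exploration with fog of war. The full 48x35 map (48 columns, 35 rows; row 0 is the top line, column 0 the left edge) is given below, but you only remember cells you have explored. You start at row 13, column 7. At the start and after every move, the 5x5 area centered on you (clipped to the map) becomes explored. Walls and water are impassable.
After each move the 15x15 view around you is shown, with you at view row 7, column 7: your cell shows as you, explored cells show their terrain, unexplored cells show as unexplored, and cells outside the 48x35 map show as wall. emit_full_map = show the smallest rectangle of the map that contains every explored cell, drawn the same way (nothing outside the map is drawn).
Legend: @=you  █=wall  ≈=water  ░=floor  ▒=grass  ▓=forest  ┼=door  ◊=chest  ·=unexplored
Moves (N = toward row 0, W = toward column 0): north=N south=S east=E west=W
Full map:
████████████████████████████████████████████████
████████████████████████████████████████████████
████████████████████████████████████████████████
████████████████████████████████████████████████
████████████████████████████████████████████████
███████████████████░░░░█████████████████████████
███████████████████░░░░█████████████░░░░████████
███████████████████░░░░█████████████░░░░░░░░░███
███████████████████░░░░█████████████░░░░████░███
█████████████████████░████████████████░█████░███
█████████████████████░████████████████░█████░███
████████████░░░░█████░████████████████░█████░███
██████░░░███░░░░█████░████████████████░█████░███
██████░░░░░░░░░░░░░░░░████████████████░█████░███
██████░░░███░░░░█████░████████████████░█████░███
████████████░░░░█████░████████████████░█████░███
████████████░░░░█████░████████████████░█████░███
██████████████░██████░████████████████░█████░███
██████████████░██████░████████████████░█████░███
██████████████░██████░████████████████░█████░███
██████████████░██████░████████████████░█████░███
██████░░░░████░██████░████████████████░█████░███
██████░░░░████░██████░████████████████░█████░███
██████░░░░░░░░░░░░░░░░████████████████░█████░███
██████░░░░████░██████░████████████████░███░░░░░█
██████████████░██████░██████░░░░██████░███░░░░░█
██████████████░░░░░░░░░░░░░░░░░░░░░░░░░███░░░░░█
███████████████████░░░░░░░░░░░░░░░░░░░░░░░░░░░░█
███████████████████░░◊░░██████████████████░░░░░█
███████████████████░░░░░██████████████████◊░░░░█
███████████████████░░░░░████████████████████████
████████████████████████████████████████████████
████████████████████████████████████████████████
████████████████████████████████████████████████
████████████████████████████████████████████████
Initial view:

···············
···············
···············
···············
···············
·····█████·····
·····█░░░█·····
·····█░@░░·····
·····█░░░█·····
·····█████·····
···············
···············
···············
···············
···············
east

···············
···············
···············
···············
···············
····██████·····
····█░░░██·····
····█░░@░░·····
····█░░░██·····
····██████·····
···············
···············
···············
···············
···············

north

···············
···············
···············
···············
···············
·····█████·····
····██████·····
····█░░@██·····
····█░░░░░·····
····█░░░██·····
····██████·····
···············
···············
···············
···············

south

···············
···············
···············
···············
·····█████·····
····██████·····
····█░░░██·····
····█░░@░░·····
····█░░░██·····
····██████·····
···············
···············
···············
···············
···············

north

···············
···············
···············
···············
···············
·····█████·····
····██████·····
····█░░@██·····
····█░░░░░·····
····█░░░██·····
····██████·····
···············
···············
···············
···············

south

···············
···············
···············
···············
·····█████·····
····██████·····
····█░░░██·····
····█░░@░░·····
····█░░░██·····
····██████·····
···············
···············
···············
···············
···············
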